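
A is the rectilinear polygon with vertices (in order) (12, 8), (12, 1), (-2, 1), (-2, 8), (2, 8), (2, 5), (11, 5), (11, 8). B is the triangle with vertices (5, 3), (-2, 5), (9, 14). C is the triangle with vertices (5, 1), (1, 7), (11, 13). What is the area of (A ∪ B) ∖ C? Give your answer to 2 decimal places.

|A ∪ B| = 99.2727.
|(A ∪ B) ∩ C| = 29.5983.
|(A ∪ B) ∖ C| = 99.2727 − 29.5983 = 69.67.

69.67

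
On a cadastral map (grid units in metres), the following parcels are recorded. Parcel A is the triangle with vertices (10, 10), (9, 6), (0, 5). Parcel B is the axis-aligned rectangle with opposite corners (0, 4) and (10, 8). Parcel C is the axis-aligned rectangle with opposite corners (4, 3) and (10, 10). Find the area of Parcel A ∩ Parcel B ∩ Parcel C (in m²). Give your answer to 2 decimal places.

The intersection is the polygon with vertices (4,5.444), (4,7), (6,8), (9.5,8), (9,6).
By the shoelace formula its area is 10.89.

10.89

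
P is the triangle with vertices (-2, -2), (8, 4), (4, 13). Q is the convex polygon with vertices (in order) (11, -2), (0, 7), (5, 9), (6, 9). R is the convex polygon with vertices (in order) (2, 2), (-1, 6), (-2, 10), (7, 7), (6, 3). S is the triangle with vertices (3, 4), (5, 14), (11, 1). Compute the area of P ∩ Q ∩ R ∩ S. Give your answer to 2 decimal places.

The intersection is the polygon with vertices (6.609,7.13), (6.88,6.52), (6,3), (5.8,2.95), (4.231,3.538), (3.094,4.469), (3.812,8.062).
By the shoelace formula its area is 13.17.

13.17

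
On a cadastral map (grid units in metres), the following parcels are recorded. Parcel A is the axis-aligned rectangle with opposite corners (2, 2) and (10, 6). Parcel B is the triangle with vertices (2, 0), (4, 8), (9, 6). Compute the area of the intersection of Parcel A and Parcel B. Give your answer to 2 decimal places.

The intersection is the polygon with vertices (9,6), (4.333,2), (2.5,2), (3.5,6).
By the shoelace formula its area is 14.67.

14.67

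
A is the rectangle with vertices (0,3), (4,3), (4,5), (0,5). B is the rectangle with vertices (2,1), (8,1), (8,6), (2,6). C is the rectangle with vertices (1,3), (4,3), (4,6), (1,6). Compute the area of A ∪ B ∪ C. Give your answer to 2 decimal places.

By inclusion–exclusion:
Individual areas: |A| = 8, |B| = 30, |C| = 9.
|A∩B|: x∈[2,4], y∈[3,5] → 2·2 = 4.
|A∩C|: x∈[1,4], y∈[3,5] → 3·2 = 6.
|B∩C|: x∈[2,4], y∈[3,6] → 2·3 = 6.
|A∩B∩C| = 4.
|A ∪ B ∪ C| = 47 − 16 + 4 = 35.00.

35.00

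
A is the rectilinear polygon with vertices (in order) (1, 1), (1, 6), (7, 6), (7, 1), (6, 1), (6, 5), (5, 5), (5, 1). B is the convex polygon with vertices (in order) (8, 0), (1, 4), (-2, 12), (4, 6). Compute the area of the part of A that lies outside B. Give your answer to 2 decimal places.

12.95

|A| = 26, |A∩B| = 13.0536.
|A ∖ B| = |A| − |A∩B| = 26 − 13.0536 = 12.95.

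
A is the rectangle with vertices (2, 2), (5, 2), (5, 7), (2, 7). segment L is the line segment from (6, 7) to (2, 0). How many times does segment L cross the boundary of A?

2

The segment meets the boundary at (3.143,2), (5,5.25).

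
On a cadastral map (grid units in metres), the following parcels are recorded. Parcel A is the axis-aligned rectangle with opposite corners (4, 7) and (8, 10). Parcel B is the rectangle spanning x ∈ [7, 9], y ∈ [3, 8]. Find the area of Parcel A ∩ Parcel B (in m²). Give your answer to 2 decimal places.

|Parcel A∩Parcel B|: x∈[7,8], y∈[7,8] → 1·1 = 1.

1.00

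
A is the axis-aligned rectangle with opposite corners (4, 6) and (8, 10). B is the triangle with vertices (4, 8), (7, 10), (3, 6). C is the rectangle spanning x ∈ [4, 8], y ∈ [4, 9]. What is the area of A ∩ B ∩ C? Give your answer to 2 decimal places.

1.25

The intersection is the polygon with vertices (5.5,9), (6,9), (4,7), (4,8).
By the shoelace formula its area is 1.25.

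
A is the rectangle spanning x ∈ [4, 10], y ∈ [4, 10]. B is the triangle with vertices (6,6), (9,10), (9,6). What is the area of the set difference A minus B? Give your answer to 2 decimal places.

30.00

|A| = 36, |A∩B| = 6.
|A ∖ B| = |A| − |A∩B| = 36 − 6 = 30.00.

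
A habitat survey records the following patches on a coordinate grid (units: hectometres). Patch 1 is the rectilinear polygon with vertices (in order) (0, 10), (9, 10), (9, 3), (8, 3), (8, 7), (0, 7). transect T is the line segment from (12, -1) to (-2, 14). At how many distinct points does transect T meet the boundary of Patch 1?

4

The segment meets the boundary at (1.733,10), (8,3.286), (8.267,3), (4.533,7).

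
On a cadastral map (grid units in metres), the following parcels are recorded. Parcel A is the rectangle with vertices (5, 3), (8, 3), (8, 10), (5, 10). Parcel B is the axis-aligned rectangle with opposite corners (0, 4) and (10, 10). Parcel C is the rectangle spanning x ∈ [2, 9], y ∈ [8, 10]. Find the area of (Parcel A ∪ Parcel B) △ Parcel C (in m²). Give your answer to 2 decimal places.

49.00

|Parcel A ∪ Parcel B| = 63.
|(Parcel A ∪ Parcel B) ∩ Parcel C| = 14.
|(Parcel A ∪ Parcel B) △ Parcel C| = 63 + 14 − 28 = 49.00.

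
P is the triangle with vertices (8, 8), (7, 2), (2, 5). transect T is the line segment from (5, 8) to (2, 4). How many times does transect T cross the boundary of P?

The segment meets the boundary at (2.517,4.69), (3.2,5.6).

2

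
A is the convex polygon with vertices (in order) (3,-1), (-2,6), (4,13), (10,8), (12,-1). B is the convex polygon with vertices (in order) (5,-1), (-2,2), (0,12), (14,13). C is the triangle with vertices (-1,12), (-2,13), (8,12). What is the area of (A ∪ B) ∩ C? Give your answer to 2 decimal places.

1.46

The region (A ∪ B) ∩ C is the polygon with vertices (3.348,12.239), (3.526,12.447), (8,12), (0,12).
By the shoelace formula its area is 1.46.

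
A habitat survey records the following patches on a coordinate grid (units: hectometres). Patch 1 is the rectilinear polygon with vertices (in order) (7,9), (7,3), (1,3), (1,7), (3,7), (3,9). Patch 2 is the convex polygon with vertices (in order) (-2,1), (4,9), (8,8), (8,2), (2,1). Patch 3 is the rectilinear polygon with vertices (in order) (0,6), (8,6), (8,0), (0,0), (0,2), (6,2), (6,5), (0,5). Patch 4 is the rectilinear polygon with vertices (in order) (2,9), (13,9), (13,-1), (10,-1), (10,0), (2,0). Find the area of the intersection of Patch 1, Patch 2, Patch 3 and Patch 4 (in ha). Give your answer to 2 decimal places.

7.00

The intersection is the polygon with vertices (6,5), (2,5), (2,6), (7,6), (7,3), (6,3).
By the shoelace formula its area is 7.00.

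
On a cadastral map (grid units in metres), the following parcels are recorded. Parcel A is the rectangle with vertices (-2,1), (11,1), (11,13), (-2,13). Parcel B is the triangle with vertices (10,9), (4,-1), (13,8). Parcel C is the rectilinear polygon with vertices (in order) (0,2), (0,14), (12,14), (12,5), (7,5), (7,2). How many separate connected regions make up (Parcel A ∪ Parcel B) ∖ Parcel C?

2

(Parcel A ∪ Parcel B) ∖ Parcel C splits into 2 disjoint pieces (area 47.8, area 0.6667).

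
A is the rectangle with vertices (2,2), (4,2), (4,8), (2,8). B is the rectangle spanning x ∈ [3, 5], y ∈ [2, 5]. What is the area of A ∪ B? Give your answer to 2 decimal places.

15.00

By inclusion–exclusion:
Individual areas: |A| = 12, |B| = 6.
|A∩B|: x∈[3,4], y∈[2,5] → 1·3 = 3.
|A ∪ B| = 18 − 3 = 15.00.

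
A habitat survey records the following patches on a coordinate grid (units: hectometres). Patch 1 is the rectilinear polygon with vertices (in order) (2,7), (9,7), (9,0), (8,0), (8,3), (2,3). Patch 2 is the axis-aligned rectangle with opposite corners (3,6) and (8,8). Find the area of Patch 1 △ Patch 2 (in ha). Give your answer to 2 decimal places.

31.00

|Patch 1| = 31, |Patch 2| = 10, |Patch 1∩Patch 2| = 5.
|Patch 1 △ Patch 2| = |Patch 1| + |Patch 2| − 2·|Patch 1∩Patch 2| = 31 + 10 − 10 = 31.00.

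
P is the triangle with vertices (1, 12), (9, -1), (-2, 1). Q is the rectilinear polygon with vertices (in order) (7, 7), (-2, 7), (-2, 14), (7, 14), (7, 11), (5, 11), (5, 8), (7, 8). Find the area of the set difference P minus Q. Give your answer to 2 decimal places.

52.40

|P| = 63.5, |P∩Q| = 11.1014.
|P ∖ Q| = |P| − |P∩Q| = 63.5 − 11.1014 = 52.40.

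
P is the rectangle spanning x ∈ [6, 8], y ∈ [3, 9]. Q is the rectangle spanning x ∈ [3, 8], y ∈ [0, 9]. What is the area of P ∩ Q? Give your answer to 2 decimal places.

|P∩Q|: x∈[6,8], y∈[3,9] → 2·6 = 12.

12.00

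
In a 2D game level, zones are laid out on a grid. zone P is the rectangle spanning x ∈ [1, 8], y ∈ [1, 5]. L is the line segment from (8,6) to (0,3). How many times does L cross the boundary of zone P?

2

The segment meets the boundary at (1,3.375), (5.333,5).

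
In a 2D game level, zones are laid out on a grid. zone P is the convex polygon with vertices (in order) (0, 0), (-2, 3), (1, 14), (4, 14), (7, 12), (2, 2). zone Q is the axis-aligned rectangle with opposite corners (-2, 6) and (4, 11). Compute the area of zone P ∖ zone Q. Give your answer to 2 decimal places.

44.00

|zone P| = 66.5, |zone P∩zone Q| = 22.5.
|zone P ∖ zone Q| = |zone P| − |zone P∩zone Q| = 66.5 − 22.5 = 44.00.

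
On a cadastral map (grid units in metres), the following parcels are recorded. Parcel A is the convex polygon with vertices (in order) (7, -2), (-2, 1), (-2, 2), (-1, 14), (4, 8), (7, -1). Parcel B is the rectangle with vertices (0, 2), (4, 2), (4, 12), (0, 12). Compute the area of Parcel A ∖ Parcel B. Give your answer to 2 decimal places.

44.67

|Parcel A| = 78, |Parcel A∩Parcel B| = 33.3333.
|Parcel A ∖ Parcel B| = |Parcel A| − |Parcel A∩Parcel B| = 78 − 33.3333 = 44.67.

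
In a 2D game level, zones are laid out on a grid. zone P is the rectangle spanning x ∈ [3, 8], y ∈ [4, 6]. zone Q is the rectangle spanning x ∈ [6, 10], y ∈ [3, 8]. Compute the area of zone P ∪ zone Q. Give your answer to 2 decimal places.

26.00

By inclusion–exclusion:
Individual areas: |zone P| = 10, |zone Q| = 20.
|zone P∩zone Q|: x∈[6,8], y∈[4,6] → 2·2 = 4.
|zone P ∪ zone Q| = 30 − 4 = 26.00.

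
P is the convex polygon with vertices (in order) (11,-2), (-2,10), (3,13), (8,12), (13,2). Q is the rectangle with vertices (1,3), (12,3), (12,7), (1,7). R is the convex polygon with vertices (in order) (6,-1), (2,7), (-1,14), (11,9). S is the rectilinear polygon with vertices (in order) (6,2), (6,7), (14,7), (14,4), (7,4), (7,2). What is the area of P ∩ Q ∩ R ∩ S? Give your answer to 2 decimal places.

The intersection is the polygon with vertices (8.5,4), (7,4), (7,3), (6,3), (6,7), (10,7).
By the shoelace formula its area is 10.75.

10.75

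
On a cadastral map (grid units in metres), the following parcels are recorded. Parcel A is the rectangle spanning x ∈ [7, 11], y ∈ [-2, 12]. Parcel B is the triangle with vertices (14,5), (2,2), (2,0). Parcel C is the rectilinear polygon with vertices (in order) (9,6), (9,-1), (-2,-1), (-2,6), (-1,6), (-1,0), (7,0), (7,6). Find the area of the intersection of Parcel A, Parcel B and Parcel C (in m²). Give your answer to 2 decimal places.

2.00

The intersection is the polygon with vertices (7,2.083), (7,3.25), (9,3.75), (9,2.917).
By the shoelace formula its area is 2.00.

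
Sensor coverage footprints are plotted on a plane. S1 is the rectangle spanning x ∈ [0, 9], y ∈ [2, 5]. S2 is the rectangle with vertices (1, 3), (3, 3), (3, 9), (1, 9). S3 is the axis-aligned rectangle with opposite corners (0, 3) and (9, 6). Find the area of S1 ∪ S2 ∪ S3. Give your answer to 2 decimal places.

By inclusion–exclusion:
Individual areas: |S1| = 27, |S2| = 12, |S3| = 27.
|S1∩S2|: x∈[1,3], y∈[3,5] → 2·2 = 4.
|S1∩S3|: x∈[0,9], y∈[3,5] → 9·2 = 18.
|S2∩S3|: x∈[1,3], y∈[3,6] → 2·3 = 6.
|S1∩S2∩S3| = 4.
|S1 ∪ S2 ∪ S3| = 66 − 28 + 4 = 42.00.

42.00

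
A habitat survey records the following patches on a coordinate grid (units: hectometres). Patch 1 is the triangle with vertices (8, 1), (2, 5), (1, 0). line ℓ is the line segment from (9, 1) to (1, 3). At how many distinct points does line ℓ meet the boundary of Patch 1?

The segment meets the boundary at (1.571,2.857), (7.4,1.4).

2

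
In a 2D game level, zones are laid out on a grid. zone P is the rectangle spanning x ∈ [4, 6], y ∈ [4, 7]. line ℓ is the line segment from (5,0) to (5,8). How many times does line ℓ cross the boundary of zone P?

The segment meets the boundary at (5,7), (5,4).

2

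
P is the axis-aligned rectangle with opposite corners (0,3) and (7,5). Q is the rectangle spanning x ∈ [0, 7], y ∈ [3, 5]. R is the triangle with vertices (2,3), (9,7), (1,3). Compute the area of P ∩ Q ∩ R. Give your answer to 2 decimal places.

The intersection is the polygon with vertices (1,3), (5,5), (5.5,5), (2,3).
By the shoelace formula its area is 1.50.

1.50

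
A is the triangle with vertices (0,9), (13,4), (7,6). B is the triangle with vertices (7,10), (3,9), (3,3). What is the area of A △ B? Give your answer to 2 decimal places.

|A| = 2, |B| = 12, |A∩B| = 0.4003.
|A △ B| = |A| + |B| − 2·|A∩B| = 2 + 12 − 0.8007 = 13.20.

13.20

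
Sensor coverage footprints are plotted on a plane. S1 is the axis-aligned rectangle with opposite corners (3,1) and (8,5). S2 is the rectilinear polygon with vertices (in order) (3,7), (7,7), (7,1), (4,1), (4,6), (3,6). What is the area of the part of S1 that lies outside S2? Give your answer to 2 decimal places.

8.00

|S1| = 20, |S1∩S2| = 12.
|S1 ∖ S2| = |S1| − |S1∩S2| = 20 − 12 = 8.00.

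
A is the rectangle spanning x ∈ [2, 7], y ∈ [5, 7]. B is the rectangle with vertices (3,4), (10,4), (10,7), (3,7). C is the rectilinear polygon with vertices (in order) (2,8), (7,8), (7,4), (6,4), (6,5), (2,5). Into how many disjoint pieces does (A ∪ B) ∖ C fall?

(A ∪ B) ∖ C splits into 2 disjoint pieces (area 9, area 3).

2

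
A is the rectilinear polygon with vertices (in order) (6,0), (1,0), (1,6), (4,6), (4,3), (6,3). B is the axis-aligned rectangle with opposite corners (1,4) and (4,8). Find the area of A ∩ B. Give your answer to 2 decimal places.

The intersection is the polygon with vertices (1,6), (4,6), (4,4), (1,4).
By the shoelace formula its area is 6.00.

6.00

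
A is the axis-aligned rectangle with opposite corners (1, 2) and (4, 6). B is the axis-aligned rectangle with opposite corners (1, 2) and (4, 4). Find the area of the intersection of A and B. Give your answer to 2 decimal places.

|A∩B|: x∈[1,4], y∈[2,4] → 3·2 = 6.

6.00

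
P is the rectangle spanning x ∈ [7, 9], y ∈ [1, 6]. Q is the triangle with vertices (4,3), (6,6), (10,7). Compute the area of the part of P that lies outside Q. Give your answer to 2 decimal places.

9.25

|P| = 10, |P∩Q| = 0.75.
|P ∖ Q| = |P| − |P∩Q| = 10 − 0.75 = 9.25.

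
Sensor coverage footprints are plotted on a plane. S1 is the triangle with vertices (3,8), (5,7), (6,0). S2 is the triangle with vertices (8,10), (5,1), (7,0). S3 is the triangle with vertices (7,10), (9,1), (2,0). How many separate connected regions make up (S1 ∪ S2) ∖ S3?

(S1 ∪ S2) ∖ S3 splits into 3 disjoint pieces (area 3.1984, area 0.6517, area 0.4576).

3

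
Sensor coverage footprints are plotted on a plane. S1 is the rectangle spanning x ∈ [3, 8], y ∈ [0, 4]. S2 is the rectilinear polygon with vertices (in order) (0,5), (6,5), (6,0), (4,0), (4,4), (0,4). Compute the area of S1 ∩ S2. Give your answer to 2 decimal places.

8.00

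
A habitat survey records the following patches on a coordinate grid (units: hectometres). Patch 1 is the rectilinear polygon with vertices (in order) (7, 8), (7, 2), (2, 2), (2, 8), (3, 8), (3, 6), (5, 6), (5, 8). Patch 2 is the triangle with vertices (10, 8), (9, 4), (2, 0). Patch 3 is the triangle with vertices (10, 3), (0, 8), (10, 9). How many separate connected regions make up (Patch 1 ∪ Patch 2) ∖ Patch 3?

1

(Patch 1 ∪ Patch 2) ∖ Patch 3 is a single connected region.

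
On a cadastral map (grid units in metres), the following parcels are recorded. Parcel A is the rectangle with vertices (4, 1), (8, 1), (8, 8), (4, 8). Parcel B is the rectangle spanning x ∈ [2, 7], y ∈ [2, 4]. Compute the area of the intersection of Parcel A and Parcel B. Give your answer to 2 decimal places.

6.00

|Parcel A∩Parcel B|: x∈[4,7], y∈[2,4] → 3·2 = 6.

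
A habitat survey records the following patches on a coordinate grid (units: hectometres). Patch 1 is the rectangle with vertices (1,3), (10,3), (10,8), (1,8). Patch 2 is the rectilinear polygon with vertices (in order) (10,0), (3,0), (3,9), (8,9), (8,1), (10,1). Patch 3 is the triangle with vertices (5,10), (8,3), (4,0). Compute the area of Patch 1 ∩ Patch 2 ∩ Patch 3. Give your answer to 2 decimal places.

11.89

The intersection is the polygon with vertices (4.3,3), (4.8,8), (5.857,8), (8,3).
By the shoelace formula its area is 11.89.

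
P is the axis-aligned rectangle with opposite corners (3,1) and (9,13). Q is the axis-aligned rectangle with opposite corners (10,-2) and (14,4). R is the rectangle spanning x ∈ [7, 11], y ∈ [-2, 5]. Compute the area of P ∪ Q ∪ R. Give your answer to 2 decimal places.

110.00

By inclusion–exclusion:
Individual areas: |P| = 72, |Q| = 24, |R| = 28.
|P∩Q| = 0 (no overlap).
|P∩R|: x∈[7,9], y∈[1,5] → 2·4 = 8.
|Q∩R|: x∈[10,11], y∈[-2,4] → 1·6 = 6.
|P∩Q∩R| = 0.
|P ∪ Q ∪ R| = 124 − 14 + 0 = 110.00.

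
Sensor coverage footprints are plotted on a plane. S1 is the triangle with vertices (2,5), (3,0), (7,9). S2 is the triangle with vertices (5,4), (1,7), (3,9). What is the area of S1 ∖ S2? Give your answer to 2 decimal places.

|S1| = 14.5, |S1∩S2| = 1.9622.
|S1 ∖ S2| = |S1| − |S1∩S2| = 14.5 − 1.9622 = 12.54.

12.54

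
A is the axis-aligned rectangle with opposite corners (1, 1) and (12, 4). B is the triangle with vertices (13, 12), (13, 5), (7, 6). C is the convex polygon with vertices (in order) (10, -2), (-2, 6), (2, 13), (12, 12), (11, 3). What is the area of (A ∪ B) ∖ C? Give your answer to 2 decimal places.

|A ∪ B| = 54.
|(A ∪ B) ∩ C| = 35.0044.
|(A ∪ B) ∖ C| = 54 − 35.0044 = 19.00.

19.00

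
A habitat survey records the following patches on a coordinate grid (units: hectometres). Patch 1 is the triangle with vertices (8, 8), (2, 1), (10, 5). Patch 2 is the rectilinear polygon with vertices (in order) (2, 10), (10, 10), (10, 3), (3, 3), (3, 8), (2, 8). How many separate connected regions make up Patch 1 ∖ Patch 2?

1

Patch 1 ∖ Patch 2 is a single connected region.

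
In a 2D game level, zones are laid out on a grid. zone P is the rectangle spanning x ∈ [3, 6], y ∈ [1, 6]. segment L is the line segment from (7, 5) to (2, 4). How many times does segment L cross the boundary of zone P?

The segment meets the boundary at (3,4.2), (6,4.8).

2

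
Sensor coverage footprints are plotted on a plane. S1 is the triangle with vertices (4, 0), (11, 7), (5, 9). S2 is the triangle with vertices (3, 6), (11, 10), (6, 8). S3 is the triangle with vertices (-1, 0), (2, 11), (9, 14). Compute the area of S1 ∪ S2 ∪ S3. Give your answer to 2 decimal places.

By inclusion–exclusion:
Individual areas: |S1| = 28, |S2| = 2, |S3| = 34.
|S1∩S2| = 0.9989.
|S1∩S3| = 0.1275.
|S2∩S3| = 0.0202.
|S1∩S2∩S3| = 0.
|S1 ∪ S2 ∪ S3| = 64 − 1.1467 + 0 = 62.85.

62.85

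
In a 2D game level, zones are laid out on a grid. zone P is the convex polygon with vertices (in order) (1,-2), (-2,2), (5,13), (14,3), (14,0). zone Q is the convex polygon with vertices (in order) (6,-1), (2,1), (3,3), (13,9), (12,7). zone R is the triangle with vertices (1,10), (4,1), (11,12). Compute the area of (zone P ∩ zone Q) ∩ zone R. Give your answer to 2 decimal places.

4.42

The region (zone P ∩ zone Q) ∩ zone R is the polygon with vertices (6.676,5.206), (4,1), (3.278,3.167).
By the shoelace formula its area is 4.42.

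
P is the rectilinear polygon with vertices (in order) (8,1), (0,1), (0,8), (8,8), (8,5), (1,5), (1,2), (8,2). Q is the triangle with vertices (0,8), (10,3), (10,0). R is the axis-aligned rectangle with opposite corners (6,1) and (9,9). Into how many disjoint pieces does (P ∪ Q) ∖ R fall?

2

(P ∪ Q) ∖ R splits into 2 disjoint pieces (area 29.025, area 2.875).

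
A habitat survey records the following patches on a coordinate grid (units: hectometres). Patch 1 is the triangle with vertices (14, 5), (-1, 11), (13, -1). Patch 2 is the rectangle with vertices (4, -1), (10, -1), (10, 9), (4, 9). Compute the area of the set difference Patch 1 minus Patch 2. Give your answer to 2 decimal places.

26.06

|Patch 1| = 48, |Patch 1∩Patch 2| = 21.9429.
|Patch 1 ∖ Patch 2| = |Patch 1| − |Patch 1∩Patch 2| = 48 − 21.9429 = 26.06.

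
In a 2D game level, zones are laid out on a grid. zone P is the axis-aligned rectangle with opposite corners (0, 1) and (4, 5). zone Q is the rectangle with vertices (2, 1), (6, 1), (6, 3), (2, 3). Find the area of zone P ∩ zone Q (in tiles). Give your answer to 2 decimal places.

4.00

|zone P∩zone Q|: x∈[2,4], y∈[1,3] → 2·2 = 4.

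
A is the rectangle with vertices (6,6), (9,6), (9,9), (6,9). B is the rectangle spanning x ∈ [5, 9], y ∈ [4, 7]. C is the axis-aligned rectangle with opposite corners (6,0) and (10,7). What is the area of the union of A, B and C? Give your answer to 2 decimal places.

37.00

By inclusion–exclusion:
Individual areas: |A| = 9, |B| = 12, |C| = 28.
|A∩B|: x∈[6,9], y∈[6,7] → 3·1 = 3.
|A∩C|: x∈[6,9], y∈[6,7] → 3·1 = 3.
|B∩C|: x∈[6,9], y∈[4,7] → 3·3 = 9.
|A∩B∩C| = 3.
|A ∪ B ∪ C| = 49 − 15 + 3 = 37.00.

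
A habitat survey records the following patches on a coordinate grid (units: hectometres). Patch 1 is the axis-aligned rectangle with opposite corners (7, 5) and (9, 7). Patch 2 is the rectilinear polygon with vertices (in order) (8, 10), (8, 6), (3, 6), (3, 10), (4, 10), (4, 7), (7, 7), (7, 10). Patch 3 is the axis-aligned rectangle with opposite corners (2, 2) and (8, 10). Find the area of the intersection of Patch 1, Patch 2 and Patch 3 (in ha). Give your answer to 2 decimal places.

The intersection is the polygon with vertices (8,6), (7,6), (7,7), (8,7).
By the shoelace formula its area is 1.00.

1.00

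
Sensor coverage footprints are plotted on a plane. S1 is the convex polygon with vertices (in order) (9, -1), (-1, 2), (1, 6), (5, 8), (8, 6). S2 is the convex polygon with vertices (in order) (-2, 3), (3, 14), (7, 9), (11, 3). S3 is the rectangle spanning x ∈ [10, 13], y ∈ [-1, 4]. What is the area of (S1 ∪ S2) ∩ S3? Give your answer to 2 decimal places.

The region (S1 ∪ S2) ∩ S3 is the polygon with vertices (11,3), (10,3), (10,4), (10.333,4).
By the shoelace formula its area is 0.67.

0.67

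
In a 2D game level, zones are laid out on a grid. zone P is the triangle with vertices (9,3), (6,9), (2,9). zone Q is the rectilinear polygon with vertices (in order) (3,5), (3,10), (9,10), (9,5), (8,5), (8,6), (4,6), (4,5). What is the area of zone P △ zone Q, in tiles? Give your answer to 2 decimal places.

|zone P| = 12, |zone Q| = 26, |zone P∩zone Q| = 8.5714.
|zone P △ zone Q| = |zone P| + |zone Q| − 2·|zone P∩zone Q| = 12 + 26 − 17.1429 = 20.86.

20.86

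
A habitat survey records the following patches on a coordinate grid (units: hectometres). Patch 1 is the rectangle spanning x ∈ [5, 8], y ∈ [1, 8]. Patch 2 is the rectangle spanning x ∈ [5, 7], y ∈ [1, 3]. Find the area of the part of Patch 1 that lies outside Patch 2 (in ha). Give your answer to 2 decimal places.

|Patch 1∩Patch 2|: x∈[5,7], y∈[1,3] → 2·2 = 4.
|Patch 1| = 21.
|Patch 1 ∖ Patch 2| = |Patch 1| − |Patch 1∩Patch 2| = 21 − 4 = 17.00.

17.00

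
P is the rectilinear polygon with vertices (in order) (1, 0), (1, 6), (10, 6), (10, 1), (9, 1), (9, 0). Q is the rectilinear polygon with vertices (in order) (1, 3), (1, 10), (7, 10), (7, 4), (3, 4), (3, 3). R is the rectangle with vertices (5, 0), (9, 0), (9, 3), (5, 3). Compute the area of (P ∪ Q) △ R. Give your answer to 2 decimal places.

65.00

|P ∪ Q| = 77.
|(P ∪ Q) ∩ R| = 12.
|(P ∪ Q) △ R| = 77 + 12 − 24 = 65.00.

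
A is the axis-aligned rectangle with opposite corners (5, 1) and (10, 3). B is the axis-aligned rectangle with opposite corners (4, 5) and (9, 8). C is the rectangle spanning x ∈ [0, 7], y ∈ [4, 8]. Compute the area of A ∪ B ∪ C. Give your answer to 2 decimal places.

By inclusion–exclusion:
Individual areas: |A| = 10, |B| = 15, |C| = 28.
|A∩B| = 0 (no overlap).
|A∩C| = 0 (no overlap).
|B∩C|: x∈[4,7], y∈[5,8] → 3·3 = 9.
|A∩B∩C| = 0.
|A ∪ B ∪ C| = 53 − 9 + 0 = 44.00.

44.00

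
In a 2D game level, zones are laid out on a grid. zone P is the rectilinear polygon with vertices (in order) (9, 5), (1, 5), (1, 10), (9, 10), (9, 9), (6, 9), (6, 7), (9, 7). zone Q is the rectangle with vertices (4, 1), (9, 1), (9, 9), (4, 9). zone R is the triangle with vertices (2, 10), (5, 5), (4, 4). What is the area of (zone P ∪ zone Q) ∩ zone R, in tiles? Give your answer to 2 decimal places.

The region (zone P ∪ zone Q) ∩ zone R is the polygon with vertices (4,5), (3.667,5), (2,10), (5,5), (4,4).
By the shoelace formula its area is 3.83.

3.83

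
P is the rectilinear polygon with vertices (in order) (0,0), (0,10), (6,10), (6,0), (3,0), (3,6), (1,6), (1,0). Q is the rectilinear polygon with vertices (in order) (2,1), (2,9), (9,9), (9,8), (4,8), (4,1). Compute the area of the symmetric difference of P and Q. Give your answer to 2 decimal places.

43.00

|P| = 48, |Q| = 21, |P∩Q| = 13.
|P △ Q| = |P| + |Q| − 2·|P∩Q| = 48 + 21 − 26 = 43.00.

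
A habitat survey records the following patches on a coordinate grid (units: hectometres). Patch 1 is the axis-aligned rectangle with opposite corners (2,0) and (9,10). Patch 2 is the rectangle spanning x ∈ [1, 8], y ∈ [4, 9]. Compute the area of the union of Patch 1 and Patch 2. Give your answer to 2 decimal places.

75.00

By inclusion–exclusion:
Individual areas: |Patch 1| = 70, |Patch 2| = 35.
|Patch 1∩Patch 2|: x∈[2,8], y∈[4,9] → 6·5 = 30.
|Patch 1 ∪ Patch 2| = 105 − 30 = 75.00.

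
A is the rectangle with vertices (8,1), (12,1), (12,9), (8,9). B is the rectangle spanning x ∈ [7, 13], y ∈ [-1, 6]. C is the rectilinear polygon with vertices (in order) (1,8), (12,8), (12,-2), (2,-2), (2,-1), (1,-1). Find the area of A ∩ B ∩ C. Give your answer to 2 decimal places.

20.00

The intersection is the polygon with vertices (8,1), (8,6), (12,6), (12,1).
By the shoelace formula its area is 20.00.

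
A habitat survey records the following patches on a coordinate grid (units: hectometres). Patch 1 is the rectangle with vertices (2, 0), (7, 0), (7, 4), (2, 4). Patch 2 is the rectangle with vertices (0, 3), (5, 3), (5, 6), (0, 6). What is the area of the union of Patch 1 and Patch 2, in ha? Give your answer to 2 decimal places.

By inclusion–exclusion:
Individual areas: |Patch 1| = 20, |Patch 2| = 15.
|Patch 1∩Patch 2|: x∈[2,5], y∈[3,4] → 3·1 = 3.
|Patch 1 ∪ Patch 2| = 35 − 3 = 32.00.

32.00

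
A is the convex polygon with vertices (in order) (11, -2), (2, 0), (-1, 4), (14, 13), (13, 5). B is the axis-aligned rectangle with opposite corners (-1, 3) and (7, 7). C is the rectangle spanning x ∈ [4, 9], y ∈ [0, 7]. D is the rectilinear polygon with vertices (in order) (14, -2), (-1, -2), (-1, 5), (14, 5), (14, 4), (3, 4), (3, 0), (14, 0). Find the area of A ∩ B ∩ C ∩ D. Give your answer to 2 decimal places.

The intersection is the polygon with vertices (7,4), (4,4), (4,5), (7,5).
By the shoelace formula its area is 3.00.

3.00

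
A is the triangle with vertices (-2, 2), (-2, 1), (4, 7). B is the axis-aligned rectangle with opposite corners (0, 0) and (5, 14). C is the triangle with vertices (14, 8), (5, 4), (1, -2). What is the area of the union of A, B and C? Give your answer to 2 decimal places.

By inclusion–exclusion:
Individual areas: |A| = 3, |B| = 70, |C| = 19.
|A∩B| = 1.3333.
|A∩C| = 0.
|B∩C| = 4.5795.
|A∩B∩C| = 0.
|A ∪ B ∪ C| = 92 − 5.9128 + 0 = 86.09.

86.09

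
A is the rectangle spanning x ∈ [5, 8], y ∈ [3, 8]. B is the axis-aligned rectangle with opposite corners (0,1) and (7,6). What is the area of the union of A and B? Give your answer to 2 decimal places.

44.00

By inclusion–exclusion:
Individual areas: |A| = 15, |B| = 35.
|A∩B|: x∈[5,7], y∈[3,6] → 2·3 = 6.
|A ∪ B| = 50 − 6 = 44.00.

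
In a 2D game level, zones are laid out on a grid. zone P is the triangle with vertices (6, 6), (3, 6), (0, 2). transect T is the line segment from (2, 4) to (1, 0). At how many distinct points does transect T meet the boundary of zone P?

The segment meets the boundary at (1.8,3.2).

1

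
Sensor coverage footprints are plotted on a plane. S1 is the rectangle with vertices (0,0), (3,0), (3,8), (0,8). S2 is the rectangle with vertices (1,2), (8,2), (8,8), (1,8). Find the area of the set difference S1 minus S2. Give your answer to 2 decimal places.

|S1∩S2|: x∈[1,3], y∈[2,8] → 2·6 = 12.
|S1| = 24.
|S1 ∖ S2| = |S1| − |S1∩S2| = 24 − 12 = 12.00.

12.00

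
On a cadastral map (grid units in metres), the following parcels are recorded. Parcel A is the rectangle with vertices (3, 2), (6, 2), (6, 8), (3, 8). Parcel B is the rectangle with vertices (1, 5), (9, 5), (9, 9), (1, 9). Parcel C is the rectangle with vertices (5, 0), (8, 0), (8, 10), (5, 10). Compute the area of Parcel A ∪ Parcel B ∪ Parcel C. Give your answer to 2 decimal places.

By inclusion–exclusion:
Individual areas: |Parcel A| = 18, |Parcel B| = 32, |Parcel C| = 30.
|Parcel A∩Parcel B|: x∈[3,6], y∈[5,8] → 3·3 = 9.
|Parcel A∩Parcel C|: x∈[5,6], y∈[2,8] → 1·6 = 6.
|Parcel B∩Parcel C|: x∈[5,8], y∈[5,9] → 3·4 = 12.
|Parcel A∩Parcel B∩Parcel C| = 3.
|Parcel A ∪ Parcel B ∪ Parcel C| = 80 − 27 + 3 = 56.00.

56.00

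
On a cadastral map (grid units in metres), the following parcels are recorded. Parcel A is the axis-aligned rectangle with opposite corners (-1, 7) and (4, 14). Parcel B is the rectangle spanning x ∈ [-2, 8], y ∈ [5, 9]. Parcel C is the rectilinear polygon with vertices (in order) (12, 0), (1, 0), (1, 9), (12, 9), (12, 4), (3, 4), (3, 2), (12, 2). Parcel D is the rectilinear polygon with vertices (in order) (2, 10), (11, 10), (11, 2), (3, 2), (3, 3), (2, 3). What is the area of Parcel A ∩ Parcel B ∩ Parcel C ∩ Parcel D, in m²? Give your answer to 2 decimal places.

The intersection is the polygon with vertices (4,9), (4,7), (2,7), (2,9).
By the shoelace formula its area is 4.00.

4.00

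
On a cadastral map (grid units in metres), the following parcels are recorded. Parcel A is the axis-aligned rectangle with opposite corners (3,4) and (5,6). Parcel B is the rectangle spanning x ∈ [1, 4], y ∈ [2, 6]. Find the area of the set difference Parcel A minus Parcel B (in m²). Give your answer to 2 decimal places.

2.00

|Parcel A∩Parcel B|: x∈[3,4], y∈[4,6] → 1·2 = 2.
|Parcel A| = 4.
|Parcel A ∖ Parcel B| = |Parcel A| − |Parcel A∩Parcel B| = 4 − 2 = 2.00.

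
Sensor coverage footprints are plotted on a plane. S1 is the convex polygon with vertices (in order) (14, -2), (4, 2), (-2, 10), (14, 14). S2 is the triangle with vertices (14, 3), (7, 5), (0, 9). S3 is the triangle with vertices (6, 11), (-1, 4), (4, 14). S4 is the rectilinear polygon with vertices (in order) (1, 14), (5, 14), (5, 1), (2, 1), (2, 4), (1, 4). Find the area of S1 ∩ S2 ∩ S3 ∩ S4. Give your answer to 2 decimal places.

0.41

The intersection is the polygon with vertices (1.235,8.471), (2.8,7.8), (2.546,7.545), (1.167,8.333).
By the shoelace formula its area is 0.41.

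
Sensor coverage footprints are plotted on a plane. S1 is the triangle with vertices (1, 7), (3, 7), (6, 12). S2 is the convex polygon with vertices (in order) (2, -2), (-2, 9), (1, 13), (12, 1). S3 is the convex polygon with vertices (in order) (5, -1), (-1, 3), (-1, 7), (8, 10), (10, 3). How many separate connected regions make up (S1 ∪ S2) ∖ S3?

2

(S1 ∪ S2) ∖ S3 splits into 2 disjoint pieces (area 21.8413, area 16.3487).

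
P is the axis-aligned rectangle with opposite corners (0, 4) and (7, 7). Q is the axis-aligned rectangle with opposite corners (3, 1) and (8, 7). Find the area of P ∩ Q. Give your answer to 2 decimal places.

12.00

|P∩Q|: x∈[3,7], y∈[4,7] → 4·3 = 12.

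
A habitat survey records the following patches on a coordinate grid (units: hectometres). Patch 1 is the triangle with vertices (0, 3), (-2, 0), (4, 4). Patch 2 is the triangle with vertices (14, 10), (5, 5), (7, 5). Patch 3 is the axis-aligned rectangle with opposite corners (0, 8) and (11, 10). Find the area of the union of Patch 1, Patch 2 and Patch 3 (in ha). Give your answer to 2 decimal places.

By inclusion–exclusion:
Individual areas: |Patch 1| = 5, |Patch 2| = 5, |Patch 3| = 22.
|Patch 1∩Patch 2| = 0.
|Patch 1∩Patch 3| = 0.
|Patch 2∩Patch 3| = 0.1.
|Patch 1∩Patch 2∩Patch 3| = 0.
|Patch 1 ∪ Patch 2 ∪ Patch 3| = 32 − 0.1 + 0 = 31.90.

31.90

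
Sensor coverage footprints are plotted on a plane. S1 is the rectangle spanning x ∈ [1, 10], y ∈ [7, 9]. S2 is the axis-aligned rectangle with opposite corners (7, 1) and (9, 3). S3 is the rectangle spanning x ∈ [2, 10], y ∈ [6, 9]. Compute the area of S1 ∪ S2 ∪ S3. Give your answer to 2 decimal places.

30.00

By inclusion–exclusion:
Individual areas: |S1| = 18, |S2| = 4, |S3| = 24.
|S1∩S2| = 0 (no overlap).
|S1∩S3|: x∈[2,10], y∈[7,9] → 8·2 = 16.
|S2∩S3| = 0 (no overlap).
|S1∩S2∩S3| = 0.
|S1 ∪ S2 ∪ S3| = 46 − 16 + 0 = 30.00.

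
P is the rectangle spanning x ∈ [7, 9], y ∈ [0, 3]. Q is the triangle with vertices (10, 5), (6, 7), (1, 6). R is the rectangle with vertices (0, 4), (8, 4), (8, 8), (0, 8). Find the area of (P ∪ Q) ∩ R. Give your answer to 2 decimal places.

6.22

The region (P ∪ Q) ∩ R is the polygon with vertices (1,6), (6,7), (8,6), (8,5.222).
By the shoelace formula its area is 6.22.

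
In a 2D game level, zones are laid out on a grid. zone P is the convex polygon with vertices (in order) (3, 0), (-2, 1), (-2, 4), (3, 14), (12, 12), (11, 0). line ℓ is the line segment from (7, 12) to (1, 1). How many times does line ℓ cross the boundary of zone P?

0

The segment lies entirely inside zone P and never meets its boundary.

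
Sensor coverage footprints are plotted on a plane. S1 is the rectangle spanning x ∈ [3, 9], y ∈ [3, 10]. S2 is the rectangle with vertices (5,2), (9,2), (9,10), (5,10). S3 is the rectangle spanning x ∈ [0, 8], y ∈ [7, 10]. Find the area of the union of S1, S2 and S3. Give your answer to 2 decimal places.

By inclusion–exclusion:
Individual areas: |S1| = 42, |S2| = 32, |S3| = 24.
|S1∩S2|: x∈[5,9], y∈[3,10] → 4·7 = 28.
|S1∩S3|: x∈[3,8], y∈[7,10] → 5·3 = 15.
|S2∩S3|: x∈[5,8], y∈[7,10] → 3·3 = 9.
|S1∩S2∩S3| = 9.
|S1 ∪ S2 ∪ S3| = 98 − 52 + 9 = 55.00.

55.00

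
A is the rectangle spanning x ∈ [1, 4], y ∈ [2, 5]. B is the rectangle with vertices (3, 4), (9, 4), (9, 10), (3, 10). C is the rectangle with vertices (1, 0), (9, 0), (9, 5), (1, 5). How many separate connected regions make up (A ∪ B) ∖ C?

1

(A ∪ B) ∖ C is a single connected region.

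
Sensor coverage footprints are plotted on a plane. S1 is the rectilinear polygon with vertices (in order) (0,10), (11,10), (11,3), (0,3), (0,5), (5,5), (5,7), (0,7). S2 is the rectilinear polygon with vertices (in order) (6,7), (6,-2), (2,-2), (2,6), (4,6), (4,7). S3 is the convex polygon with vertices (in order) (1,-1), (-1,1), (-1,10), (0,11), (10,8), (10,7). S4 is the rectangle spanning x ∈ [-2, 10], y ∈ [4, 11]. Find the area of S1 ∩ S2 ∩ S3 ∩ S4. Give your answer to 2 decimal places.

6.00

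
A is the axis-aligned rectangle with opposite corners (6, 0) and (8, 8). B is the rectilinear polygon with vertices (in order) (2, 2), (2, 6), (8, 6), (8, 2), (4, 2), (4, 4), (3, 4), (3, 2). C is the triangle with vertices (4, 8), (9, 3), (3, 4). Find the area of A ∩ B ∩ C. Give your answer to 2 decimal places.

The intersection is the polygon with vertices (6,6), (8,4), (8,3.167), (6,3.5).
By the shoelace formula its area is 3.33.

3.33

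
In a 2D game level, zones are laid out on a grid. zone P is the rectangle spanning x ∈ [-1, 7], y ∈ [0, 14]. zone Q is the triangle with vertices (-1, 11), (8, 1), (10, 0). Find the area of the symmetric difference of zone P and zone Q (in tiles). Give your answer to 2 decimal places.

110.39

|zone P| = 112, |zone Q| = 5.5, |zone P∩zone Q| = 3.5556.
|zone P △ zone Q| = |zone P| + |zone Q| − 2·|zone P∩zone Q| = 112 + 5.5 − 7.1111 = 110.39.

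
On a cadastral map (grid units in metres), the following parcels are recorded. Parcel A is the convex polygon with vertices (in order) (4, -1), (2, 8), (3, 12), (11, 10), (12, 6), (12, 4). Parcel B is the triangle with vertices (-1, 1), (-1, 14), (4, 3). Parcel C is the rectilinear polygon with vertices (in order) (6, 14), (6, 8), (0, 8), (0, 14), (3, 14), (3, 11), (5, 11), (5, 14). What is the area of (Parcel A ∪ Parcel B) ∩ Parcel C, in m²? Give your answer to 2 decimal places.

14.66

|Parcel A ∪ Parcel B| = 117.6544.
|(Parcel A ∪ Parcel B) ∩ Parcel C| = 14.66.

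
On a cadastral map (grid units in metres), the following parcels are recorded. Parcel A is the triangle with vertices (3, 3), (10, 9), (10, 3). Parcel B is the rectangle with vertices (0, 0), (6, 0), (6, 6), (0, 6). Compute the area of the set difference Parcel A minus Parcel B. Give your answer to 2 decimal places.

|Parcel A| = 21, |Parcel A∩Parcel B| = 3.8571.
|Parcel A ∖ Parcel B| = |Parcel A| − |Parcel A∩Parcel B| = 21 − 3.8571 = 17.14.

17.14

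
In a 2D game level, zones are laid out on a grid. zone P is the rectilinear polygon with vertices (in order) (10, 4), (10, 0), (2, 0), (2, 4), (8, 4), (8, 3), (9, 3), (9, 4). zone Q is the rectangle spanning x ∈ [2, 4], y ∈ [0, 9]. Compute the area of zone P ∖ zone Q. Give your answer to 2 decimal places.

23.00

|zone P| = 31, |zone P∩zone Q| = 8.
|zone P ∖ zone Q| = |zone P| − |zone P∩zone Q| = 31 − 8 = 23.00.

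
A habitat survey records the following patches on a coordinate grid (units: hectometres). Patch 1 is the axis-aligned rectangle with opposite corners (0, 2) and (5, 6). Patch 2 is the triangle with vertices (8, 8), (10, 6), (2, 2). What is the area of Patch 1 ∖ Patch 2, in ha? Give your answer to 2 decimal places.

17.75

|Patch 1| = 20, |Patch 1∩Patch 2| = 2.25.
|Patch 1 ∖ Patch 2| = |Patch 1| − |Patch 1∩Patch 2| = 20 − 2.25 = 17.75.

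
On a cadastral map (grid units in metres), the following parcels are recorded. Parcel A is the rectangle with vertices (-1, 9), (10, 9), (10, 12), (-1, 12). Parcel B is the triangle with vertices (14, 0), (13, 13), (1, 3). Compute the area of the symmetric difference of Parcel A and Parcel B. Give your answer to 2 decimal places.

|Parcel A| = 33, |Parcel B| = 83, |Parcel A∩Parcel B| = 1.35.
|Parcel A △ Parcel B| = |Parcel A| + |Parcel B| − 2·|Parcel A∩Parcel B| = 33 + 83 − 2.7 = 113.30.

113.30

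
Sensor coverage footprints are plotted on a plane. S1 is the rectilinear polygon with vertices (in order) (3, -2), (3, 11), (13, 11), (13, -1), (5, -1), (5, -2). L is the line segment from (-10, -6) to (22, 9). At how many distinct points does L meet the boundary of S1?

The segment meets the boundary at (13,4.781), (3,0.094).

2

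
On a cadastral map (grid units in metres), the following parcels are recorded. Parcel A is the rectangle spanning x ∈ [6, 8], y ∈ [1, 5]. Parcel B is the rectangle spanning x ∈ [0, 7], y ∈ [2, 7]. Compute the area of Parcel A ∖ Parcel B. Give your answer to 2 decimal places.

5.00

|Parcel A∩Parcel B|: x∈[6,7], y∈[2,5] → 1·3 = 3.
|Parcel A| = 8.
|Parcel A ∖ Parcel B| = |Parcel A| − |Parcel A∩Parcel B| = 8 − 3 = 5.00.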